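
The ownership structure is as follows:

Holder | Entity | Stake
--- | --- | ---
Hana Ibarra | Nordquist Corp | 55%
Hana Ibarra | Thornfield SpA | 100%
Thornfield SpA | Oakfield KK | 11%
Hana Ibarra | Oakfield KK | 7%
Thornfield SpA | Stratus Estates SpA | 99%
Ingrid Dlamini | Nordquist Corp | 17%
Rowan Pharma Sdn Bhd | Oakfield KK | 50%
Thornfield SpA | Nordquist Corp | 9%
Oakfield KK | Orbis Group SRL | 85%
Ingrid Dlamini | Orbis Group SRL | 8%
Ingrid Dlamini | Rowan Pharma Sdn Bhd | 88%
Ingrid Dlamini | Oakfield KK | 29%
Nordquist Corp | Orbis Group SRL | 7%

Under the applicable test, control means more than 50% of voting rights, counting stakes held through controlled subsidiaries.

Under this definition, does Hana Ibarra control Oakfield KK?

Hana holds 100% of Thornfield, so Hana controls Thornfield.
Hana and Thornfield together hold 55% + 9% = 64% of Nordquist, so Hana controls Nordquist.
Thornfield holds 99% of Stratus, so Hana controls Stratus.
In Oakfield, Hana's side holds only 7% + 11% = 18%, not > 50%.
So Hana does not control Oakfield.

No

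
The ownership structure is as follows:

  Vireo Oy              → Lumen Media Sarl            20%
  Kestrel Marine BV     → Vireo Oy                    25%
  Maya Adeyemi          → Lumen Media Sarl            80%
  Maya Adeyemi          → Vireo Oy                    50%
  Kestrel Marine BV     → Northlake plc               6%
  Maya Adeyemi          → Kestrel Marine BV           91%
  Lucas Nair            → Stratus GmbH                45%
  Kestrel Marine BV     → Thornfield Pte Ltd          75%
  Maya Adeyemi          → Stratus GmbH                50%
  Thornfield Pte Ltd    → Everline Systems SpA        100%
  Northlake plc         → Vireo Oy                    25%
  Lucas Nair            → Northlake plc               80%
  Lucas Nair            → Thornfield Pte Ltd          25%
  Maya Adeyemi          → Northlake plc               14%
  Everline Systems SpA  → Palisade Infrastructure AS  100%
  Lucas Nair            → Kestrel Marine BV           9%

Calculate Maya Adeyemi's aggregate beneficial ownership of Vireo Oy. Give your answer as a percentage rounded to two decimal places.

77.62%

Maya reaches Vireo along 4 paths.
Direct stake: 50% = 50%.
Via Northlake: 14% × 25% = 3.5%.
Via Kestrel → Northlake: 91% × 6% × 25% = 1.365%.
Via Kestrel: 91% × 25% = 22.75%.
Total: 50% + 3.5% + 1.365% + 22.75% = 77.615%.
Rounded: 77.62%.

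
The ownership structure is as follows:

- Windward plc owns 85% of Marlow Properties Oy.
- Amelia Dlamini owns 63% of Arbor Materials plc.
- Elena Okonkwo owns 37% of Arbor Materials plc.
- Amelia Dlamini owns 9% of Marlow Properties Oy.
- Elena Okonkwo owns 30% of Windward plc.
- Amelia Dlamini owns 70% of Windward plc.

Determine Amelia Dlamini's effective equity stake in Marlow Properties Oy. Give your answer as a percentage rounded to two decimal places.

68.50%

Amelia reaches Marlow along 2 paths.
Via Windward: 70% × 85% = 59.5%.
Direct stake: 9% = 9%.
Total: 59.5% + 9% = 68.5%.
Rounded: 68.50%.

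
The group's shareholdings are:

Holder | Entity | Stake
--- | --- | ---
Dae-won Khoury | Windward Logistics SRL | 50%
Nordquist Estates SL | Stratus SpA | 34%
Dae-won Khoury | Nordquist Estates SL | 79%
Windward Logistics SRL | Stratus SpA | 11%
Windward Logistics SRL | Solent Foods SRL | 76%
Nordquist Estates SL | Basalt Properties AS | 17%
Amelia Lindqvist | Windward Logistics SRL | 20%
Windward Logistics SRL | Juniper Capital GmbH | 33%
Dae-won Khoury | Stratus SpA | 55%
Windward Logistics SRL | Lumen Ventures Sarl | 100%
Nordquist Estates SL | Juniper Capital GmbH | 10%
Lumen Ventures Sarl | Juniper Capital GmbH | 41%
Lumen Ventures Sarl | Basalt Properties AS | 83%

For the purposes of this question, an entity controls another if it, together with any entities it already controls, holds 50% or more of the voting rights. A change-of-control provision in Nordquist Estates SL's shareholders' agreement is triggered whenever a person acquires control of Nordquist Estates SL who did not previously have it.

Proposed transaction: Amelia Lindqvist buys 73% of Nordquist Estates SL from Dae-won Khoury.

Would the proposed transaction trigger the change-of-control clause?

Yes

The purchase adds only to Amelia's holdings (Dae-won's stake shrinks), so Amelia is the only person who could newly come to control Nordquist.
Amelia's largest direct stake is 20% in Windward, which does not meet the threshold, so Amelia controls no company.
Neither Amelia nor any entity Amelia controls holds any voting interest in Nordquist.
So before the transaction, Amelia does not control Nordquist.
After the purchase, Amelia holds 73% of Nordquist directly, and Dae-won's stake falls to 6%.
Amelia holds 73% of Nordquist, so Amelia controls Nordquist.
Amelia did not control Nordquist before and does after, so the clause is triggered.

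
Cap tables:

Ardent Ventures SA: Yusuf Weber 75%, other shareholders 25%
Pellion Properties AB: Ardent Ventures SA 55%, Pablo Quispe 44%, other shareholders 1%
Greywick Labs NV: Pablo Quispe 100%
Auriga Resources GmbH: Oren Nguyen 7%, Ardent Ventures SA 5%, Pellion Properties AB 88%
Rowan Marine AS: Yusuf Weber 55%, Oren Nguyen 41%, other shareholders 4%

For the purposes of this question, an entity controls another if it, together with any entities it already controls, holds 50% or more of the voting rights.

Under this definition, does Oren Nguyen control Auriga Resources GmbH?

No

Oren's largest direct stake is 41% in Rowan, which does not meet the threshold, so Oren controls no company.
In Auriga, Oren's side holds only 7%, not ≥ 50%.
So Oren does not control Auriga.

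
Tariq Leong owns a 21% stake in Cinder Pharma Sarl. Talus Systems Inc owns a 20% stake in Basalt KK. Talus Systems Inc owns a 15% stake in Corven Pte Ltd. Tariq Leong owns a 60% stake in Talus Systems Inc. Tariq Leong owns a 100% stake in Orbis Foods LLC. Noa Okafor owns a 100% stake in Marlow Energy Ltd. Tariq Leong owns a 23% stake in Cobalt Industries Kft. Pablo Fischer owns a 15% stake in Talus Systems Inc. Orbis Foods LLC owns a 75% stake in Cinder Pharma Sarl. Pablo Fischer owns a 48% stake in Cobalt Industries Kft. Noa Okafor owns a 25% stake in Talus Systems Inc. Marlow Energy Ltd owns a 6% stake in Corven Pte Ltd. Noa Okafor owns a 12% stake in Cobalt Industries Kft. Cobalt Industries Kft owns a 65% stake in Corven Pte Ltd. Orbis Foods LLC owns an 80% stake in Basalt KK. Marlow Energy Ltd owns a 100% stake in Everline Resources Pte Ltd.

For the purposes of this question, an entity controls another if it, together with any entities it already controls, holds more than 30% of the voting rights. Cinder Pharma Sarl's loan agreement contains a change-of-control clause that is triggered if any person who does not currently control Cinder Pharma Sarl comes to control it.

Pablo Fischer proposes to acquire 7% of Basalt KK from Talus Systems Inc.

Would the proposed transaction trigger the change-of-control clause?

No

The purchase adds only to Pablo's holdings (Talus's stake shrinks), so Pablo is the only person who could newly come to control Cinder.
Pablo holds 48% of Cobalt, so Pablo controls Cobalt.
Cobalt holds 65% of Corven, so Pablo controls Corven.
Neither Pablo nor any entity Pablo controls holds any voting interest in Cinder.
So before the transaction, Pablo does not control Cinder.
After the purchase, Pablo holds 7% of Basalt directly, and Talus's stake falls to 13%.
Pablo's side now holds 7% of Basalt, not > 30%, so Pablo still does not control Basalt.
After the transaction, neither Pablo nor any entity Pablo controls holds a voting interest in Cinder, so Pablo still does not control it.
No new person acquires control, so the clause is not triggered.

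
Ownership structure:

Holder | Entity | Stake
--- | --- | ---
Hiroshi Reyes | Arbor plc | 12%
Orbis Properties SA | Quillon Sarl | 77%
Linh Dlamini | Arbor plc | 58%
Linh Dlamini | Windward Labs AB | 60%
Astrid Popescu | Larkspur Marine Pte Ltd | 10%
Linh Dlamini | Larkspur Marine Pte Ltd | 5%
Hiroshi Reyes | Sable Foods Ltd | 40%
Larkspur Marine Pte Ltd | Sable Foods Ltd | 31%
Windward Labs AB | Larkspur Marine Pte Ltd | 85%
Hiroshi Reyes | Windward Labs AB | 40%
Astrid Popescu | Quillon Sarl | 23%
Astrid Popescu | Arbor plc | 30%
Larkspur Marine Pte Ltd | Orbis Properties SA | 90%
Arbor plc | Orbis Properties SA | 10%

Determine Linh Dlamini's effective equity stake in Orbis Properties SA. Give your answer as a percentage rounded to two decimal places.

Linh reaches Orbis along 3 paths.
Via Arbor: 58% × 10% = 5.8%.
Via Larkspur: 5% × 90% = 4.5%.
Via Windward → Larkspur: 60% × 85% × 90% = 45.9%.
Total: 5.8% + 4.5% + 45.9% = 56.2%.
Rounded: 56.20%.

56.20%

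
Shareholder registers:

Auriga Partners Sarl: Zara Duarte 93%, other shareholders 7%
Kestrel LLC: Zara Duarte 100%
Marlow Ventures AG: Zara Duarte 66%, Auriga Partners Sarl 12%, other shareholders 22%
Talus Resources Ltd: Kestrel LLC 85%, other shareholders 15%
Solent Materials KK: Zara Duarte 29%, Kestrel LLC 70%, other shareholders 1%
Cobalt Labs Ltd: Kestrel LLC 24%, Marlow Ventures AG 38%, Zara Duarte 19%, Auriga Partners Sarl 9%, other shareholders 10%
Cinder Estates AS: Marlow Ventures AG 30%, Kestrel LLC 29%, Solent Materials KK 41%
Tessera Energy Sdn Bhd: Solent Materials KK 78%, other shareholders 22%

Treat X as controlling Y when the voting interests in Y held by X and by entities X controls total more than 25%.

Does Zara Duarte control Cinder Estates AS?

Zara holds 100% of Kestrel, so Zara controls Kestrel.
Zara and Kestrel together hold 29% + 70% = 99% of Solent, so Zara controls Solent.
Zara holds 93% of Auriga, so Zara controls Auriga.
Zara and Auriga together hold 66% + 12% = 78% of Marlow, so Zara controls Marlow.
Marlow and Kestrel and Solent together hold 30% + 29% + 41% = 100% of Cinder, so Zara controls Cinder.

Yes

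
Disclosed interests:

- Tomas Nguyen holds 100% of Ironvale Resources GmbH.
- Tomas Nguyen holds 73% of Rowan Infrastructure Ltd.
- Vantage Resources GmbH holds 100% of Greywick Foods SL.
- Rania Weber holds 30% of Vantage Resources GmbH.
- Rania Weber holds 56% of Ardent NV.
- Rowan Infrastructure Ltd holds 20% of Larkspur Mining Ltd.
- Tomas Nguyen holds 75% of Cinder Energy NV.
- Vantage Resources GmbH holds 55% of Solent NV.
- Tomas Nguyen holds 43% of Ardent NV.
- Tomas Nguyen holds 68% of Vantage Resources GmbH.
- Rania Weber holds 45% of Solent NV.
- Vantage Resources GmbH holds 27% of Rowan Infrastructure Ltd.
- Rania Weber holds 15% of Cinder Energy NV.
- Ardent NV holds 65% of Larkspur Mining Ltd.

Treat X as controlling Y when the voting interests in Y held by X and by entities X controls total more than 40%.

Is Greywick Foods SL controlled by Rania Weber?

No

Rania holds 56% of Ardent, so Rania controls Ardent.
Rania holds 45% of Solent, so Rania controls Solent.
Ardent holds 65% of Larkspur, so Rania controls Larkspur.
Neither Rania nor any entity Rania controls holds any voting interest in Greywick.
So Rania does not control Greywick.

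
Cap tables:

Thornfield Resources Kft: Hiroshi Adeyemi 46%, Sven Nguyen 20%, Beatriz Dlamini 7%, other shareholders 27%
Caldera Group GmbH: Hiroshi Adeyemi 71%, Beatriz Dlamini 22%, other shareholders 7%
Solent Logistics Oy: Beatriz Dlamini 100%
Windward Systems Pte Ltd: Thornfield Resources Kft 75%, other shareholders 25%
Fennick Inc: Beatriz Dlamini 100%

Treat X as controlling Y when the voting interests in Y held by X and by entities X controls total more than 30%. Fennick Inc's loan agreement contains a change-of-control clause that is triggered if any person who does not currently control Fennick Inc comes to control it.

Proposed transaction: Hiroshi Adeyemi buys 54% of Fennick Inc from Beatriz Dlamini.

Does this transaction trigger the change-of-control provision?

The purchase adds only to Hiroshi's holdings (Beatriz's stake shrinks), so Hiroshi is the only person who could newly come to control Fennick.
Hiroshi holds 46% of Thornfield, so Hiroshi controls Thornfield.
Hiroshi holds 71% of Caldera, so Hiroshi controls Caldera.
Thornfield holds 75% of Windward, so Hiroshi controls Windward.
Neither Hiroshi nor any entity Hiroshi controls holds any voting interest in Fennick.
So before the transaction, Hiroshi does not control Fennick.
After the purchase, Hiroshi holds 54% of Fennick directly, and Beatriz's stake falls to 46%.
Hiroshi holds 54% of Fennick, so Hiroshi controls Fennick.
Hiroshi did not control Fennick before and does after, so the clause is triggered.

Yes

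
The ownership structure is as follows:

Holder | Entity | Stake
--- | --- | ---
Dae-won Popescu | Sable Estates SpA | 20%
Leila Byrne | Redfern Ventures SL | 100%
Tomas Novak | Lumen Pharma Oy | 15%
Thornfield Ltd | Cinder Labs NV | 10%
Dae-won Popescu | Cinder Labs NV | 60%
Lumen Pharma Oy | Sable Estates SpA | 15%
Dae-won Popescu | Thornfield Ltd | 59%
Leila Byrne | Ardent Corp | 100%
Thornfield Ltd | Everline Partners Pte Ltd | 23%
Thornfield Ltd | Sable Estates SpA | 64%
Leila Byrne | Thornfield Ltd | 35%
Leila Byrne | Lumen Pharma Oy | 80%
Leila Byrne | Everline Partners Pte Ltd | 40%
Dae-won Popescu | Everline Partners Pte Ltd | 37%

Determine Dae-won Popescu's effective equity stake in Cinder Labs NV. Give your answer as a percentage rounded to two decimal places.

Dae-won reaches Cinder along 2 paths.
Direct stake: 60% = 60%.
Via Thornfield: 59% × 10% = 5.9%.
Total: 60% + 5.9% = 65.9%.
Rounded: 65.90%.

65.90%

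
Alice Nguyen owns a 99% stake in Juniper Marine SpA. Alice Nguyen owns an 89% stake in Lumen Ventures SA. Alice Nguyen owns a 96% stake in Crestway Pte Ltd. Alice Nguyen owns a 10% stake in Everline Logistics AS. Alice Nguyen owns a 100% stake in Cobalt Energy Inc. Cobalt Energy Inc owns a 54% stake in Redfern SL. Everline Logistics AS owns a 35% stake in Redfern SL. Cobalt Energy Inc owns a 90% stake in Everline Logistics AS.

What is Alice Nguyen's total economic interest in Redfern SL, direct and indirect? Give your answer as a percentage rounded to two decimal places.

89.00%

Alice reaches Redfern along 3 paths.
Via Everline: 10% × 35% = 3.5%.
Via Cobalt → Everline: 100% × 90% × 35% = 31.5%.
Via Cobalt: 100% × 54% = 54%.
Total: 3.5% + 31.5% + 54% = 89%.
Rounded: 89.00%.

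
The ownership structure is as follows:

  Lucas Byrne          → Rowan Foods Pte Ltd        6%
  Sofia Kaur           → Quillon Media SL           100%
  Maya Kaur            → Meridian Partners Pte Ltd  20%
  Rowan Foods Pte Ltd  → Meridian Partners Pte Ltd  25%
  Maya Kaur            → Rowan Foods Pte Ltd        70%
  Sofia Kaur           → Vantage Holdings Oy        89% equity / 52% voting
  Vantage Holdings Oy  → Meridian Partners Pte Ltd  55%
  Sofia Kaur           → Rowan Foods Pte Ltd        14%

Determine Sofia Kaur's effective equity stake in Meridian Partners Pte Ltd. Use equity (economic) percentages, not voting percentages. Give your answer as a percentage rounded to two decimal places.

52.45%

Sofia reaches Meridian along 2 paths.
Via Rowan: 14% × 25% = 3.5%.
Via Vantage: 89% × 55% = 48.95%.
Total: 3.5% + 48.95% = 52.45%.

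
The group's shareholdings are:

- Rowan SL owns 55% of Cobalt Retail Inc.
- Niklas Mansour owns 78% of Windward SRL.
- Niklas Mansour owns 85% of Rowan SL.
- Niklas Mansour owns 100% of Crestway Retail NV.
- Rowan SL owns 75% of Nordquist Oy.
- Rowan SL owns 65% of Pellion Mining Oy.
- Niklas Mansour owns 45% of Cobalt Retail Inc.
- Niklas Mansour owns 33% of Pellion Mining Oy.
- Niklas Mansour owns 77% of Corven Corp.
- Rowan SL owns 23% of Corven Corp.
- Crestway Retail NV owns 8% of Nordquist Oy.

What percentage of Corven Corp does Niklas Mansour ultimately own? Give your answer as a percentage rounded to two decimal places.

96.55%

Niklas reaches Corven along 2 paths.
Via Rowan: 85% × 23% = 19.55%.
Direct stake: 77% = 77%.
Total: 19.55% + 77% = 96.55%.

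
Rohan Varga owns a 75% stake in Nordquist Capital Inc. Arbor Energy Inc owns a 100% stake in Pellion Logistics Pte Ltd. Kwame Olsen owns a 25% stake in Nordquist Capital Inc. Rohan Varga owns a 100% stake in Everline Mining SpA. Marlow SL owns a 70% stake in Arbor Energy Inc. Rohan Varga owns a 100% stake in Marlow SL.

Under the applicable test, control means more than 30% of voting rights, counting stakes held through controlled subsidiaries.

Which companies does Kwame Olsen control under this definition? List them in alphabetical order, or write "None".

Kwame's largest direct stake is 25% in Nordquist, which does not meet the threshold.

None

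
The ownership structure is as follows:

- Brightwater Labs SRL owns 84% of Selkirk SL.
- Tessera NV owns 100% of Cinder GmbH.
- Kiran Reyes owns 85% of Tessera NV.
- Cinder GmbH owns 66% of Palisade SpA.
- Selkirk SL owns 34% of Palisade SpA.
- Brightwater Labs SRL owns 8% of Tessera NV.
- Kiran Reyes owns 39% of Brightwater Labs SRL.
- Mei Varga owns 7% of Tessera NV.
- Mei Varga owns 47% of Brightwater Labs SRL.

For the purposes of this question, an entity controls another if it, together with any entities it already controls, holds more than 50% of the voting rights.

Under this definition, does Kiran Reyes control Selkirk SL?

Kiran holds 85% of Tessera, so Kiran controls Tessera.
Tessera holds 100% of Cinder, so Kiran controls Cinder.
Cinder holds 66% of Palisade, so Kiran controls Palisade.
Neither Kiran nor any entity Kiran controls holds any voting interest in Selkirk.
So Kiran does not control Selkirk.

No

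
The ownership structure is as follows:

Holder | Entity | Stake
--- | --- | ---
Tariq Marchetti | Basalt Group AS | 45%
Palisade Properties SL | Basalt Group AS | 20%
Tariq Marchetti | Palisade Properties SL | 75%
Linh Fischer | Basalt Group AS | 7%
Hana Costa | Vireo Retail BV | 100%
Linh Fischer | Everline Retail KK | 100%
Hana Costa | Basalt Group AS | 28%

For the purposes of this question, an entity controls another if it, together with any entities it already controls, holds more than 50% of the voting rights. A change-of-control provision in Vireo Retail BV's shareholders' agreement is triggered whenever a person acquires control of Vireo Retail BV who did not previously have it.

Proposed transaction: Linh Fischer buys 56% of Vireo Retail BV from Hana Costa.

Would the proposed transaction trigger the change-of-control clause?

The purchase adds only to Linh's holdings (Hana's stake shrinks), so Linh is the only person who could newly come to control Vireo.
Linh holds 100% of Everline, so Linh controls Everline.
Neither Linh nor any entity Linh controls holds any voting interest in Vireo.
So before the transaction, Linh does not control Vireo.
After the purchase, Linh holds 56% of Vireo directly, and Hana's stake falls to 44%.
Linh holds 56% of Vireo, so Linh controls Vireo.
Linh did not control Vireo before and does after, so the clause is triggered.

Yes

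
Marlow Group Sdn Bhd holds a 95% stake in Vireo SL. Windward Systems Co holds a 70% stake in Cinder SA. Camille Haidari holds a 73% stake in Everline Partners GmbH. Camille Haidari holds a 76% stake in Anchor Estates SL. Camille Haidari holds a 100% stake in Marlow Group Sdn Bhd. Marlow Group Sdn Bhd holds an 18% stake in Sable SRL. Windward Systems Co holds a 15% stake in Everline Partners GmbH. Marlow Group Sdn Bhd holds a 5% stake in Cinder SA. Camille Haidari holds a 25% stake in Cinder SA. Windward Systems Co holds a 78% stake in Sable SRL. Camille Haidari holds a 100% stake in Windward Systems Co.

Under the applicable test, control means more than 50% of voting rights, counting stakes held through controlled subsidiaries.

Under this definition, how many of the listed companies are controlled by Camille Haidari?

7

Camille holds 100% of Windward, so Camille controls Windward.
Camille holds 100% of Marlow, so Camille controls Marlow.
Camille holds 76% of Anchor, so Camille controls Anchor.
Windward and Marlow together hold 78% + 18% = 96% of Sable, so Camille controls Sable.
Camille and Windward and Marlow together hold 25% + 70% + 5% = 100% of Cinder, so Camille controls Cinder.
Camille and Windward together hold 73% + 15% = 88% of Everline, so Camille controls Everline.
Marlow holds 95% of Vireo, so Camille controls Vireo.
Camille controls 7 companies.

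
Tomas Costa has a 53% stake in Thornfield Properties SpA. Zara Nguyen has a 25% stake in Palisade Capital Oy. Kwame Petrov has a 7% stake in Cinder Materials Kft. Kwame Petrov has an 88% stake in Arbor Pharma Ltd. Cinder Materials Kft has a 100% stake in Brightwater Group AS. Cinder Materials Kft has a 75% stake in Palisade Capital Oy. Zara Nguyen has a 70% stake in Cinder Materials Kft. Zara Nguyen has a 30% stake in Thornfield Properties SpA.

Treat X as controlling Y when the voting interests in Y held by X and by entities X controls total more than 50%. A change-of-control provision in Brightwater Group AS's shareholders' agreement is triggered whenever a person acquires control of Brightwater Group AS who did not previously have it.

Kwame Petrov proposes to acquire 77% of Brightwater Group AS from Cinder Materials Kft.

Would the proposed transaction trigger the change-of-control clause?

The purchase adds only to Kwame's holdings (Cinder's stake shrinks), so Kwame is the only person who could newly come to control Brightwater.
Kwame holds 88% of Arbor, so Kwame controls Arbor.
Neither Kwame nor any entity Kwame controls holds any voting interest in Brightwater.
So before the transaction, Kwame does not control Brightwater.
After the purchase, Kwame holds 77% of Brightwater directly, and Cinder's stake falls to 23%.
Kwame holds 77% of Brightwater, so Kwame controls Brightwater.
Kwame did not control Brightwater before and does after, so the clause is triggered.

Yes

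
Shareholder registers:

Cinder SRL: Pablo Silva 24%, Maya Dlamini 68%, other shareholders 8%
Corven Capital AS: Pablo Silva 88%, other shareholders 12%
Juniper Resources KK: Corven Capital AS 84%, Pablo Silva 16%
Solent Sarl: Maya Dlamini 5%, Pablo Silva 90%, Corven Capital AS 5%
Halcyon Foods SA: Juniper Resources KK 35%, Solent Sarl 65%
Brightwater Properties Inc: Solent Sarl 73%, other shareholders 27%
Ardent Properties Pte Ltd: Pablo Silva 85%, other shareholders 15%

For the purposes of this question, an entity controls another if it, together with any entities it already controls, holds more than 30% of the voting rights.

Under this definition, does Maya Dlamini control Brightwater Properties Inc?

Maya holds 68% of Cinder, so Maya controls Cinder.
Neither Maya nor any entity Maya controls holds any voting interest in Brightwater.
So Maya does not control Brightwater.

No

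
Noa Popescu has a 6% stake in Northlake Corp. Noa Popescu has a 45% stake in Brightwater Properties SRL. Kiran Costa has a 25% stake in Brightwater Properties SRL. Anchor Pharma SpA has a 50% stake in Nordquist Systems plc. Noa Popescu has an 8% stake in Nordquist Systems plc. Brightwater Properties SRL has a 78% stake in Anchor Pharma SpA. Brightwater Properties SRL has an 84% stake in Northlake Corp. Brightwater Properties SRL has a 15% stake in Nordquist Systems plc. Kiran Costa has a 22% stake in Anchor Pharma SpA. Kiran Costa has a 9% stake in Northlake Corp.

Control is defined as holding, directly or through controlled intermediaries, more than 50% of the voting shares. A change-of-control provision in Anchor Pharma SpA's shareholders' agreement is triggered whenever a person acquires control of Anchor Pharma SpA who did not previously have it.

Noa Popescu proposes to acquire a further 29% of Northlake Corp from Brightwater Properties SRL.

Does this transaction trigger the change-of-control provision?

No

The purchase adds only to Noa's holdings (Brightwater's stake shrinks), so Noa is the only person who could newly come to control Anchor.
Noa's largest direct stake is 45% in Brightwater, which does not meet the threshold, so Noa controls no company.
Neither Noa nor any entity Noa controls holds any voting interest in Anchor.
So before the transaction, Noa does not control Anchor.
After the purchase, Noa's direct stake in Northlake rises to 6% + 29% = 35%, and Brightwater's stake falls to 55%.
Noa's side now holds 35% of Northlake, not > 50%, so Noa still does not control Northlake.
After the transaction, neither Noa nor any entity Noa controls holds a voting interest in Anchor, so Noa still does not control it.
No new person acquires control, so the clause is not triggered.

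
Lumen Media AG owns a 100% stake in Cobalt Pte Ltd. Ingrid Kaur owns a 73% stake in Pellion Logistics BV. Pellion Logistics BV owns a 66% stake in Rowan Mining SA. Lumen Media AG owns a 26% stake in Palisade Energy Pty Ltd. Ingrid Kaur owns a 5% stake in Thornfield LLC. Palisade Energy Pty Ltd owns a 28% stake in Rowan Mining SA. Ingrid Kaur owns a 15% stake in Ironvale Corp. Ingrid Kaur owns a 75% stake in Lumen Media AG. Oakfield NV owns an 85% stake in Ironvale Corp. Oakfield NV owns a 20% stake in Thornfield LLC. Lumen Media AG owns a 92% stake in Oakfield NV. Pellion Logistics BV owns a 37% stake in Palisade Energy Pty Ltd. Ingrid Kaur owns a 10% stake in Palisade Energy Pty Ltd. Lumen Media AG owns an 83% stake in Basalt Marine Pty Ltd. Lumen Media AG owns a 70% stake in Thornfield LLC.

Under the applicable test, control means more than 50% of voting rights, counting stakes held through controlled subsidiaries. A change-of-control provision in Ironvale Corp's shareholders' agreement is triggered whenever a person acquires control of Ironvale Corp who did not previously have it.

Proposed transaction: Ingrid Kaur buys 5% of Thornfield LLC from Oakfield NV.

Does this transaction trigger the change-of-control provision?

No

The purchase adds only to Ingrid's holdings (Oakfield's stake shrinks), so Ingrid is the only person who could newly come to control Ironvale.
Ingrid holds 75% of Lumen, so Ingrid controls Lumen.
Lumen holds 92% of Oakfield, so Ingrid controls Oakfield.
Oakfield and Ingrid together hold 85% + 15% = 100% of Ironvale, so Ingrid controls Ironvale.
So Ingrid already controls Ironvale before the transaction.
After the purchase, Ingrid's direct stake in Thornfield rises to 5% + 5% = 10%, and Oakfield's stake falls to 15%.
Ingrid controlled Ironvale already, so this is not a new person acquiring control; every other person's position is unchanged or reduced.
No new person acquires control, so the clause is not triggered.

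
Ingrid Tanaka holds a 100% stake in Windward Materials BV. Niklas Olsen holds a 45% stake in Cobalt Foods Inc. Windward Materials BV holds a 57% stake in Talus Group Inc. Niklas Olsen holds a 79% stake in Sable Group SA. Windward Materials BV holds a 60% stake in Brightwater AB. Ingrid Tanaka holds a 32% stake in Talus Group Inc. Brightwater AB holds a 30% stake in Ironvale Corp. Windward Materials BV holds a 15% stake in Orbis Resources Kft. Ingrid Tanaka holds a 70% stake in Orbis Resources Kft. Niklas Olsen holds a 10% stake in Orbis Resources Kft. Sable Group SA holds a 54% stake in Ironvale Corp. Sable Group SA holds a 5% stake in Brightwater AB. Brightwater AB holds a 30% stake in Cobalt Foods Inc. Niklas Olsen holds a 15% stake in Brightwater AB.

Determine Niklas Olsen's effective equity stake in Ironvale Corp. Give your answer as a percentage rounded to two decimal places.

48.35%

Niklas reaches Ironvale along 3 paths.
Via Sable: 79% × 54% = 42.66%.
Via Brightwater: 15% × 30% = 4.5%.
Via Sable → Brightwater: 79% × 5% × 30% = 1.185%.
Total: 42.66% + 4.5% + 1.185% = 48.345%.
Rounded: 48.35%.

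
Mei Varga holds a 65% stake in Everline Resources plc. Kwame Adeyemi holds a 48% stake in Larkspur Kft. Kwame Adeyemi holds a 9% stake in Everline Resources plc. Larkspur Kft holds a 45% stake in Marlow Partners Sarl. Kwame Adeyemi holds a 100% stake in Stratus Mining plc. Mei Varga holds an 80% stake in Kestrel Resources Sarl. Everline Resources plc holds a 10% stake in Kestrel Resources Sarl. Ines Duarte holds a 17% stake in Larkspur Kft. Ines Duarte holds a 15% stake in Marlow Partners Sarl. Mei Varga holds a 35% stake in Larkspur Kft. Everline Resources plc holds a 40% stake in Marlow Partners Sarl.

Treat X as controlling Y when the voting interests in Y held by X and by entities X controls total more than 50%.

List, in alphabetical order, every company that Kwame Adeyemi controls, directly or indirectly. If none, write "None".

Kwame holds 100% of Stratus, so Kwame controls Stratus.
No other company's threshold is met.

Stratus Mining plc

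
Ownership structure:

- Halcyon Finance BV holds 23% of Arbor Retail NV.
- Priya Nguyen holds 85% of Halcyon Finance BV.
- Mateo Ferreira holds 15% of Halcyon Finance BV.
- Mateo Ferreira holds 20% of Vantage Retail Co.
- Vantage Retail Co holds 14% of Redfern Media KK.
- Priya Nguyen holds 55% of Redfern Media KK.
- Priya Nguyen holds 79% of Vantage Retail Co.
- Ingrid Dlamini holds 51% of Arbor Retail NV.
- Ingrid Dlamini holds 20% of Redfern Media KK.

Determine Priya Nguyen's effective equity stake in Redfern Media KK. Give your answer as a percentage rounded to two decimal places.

66.06%

Priya reaches Redfern along 2 paths.
Via Vantage: 79% × 14% = 11.06%.
Direct stake: 55% = 55%.
Total: 11.06% + 55% = 66.06%.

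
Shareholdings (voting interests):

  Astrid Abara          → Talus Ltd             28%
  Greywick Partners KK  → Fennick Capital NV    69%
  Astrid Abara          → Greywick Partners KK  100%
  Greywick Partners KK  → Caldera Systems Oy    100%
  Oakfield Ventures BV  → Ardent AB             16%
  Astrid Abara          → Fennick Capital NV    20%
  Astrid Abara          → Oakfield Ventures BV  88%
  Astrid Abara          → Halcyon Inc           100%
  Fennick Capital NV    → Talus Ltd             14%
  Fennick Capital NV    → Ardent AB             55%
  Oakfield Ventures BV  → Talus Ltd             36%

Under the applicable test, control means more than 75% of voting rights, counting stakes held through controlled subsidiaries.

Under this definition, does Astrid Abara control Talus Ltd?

Astrid holds 100% of Greywick, so Astrid controls Greywick.
Greywick and Astrid together hold 69% + 20% = 89% of Fennick, so Astrid controls Fennick.
Astrid holds 88% of Oakfield, so Astrid controls Oakfield.
Oakfield and Fennick and Astrid together hold 36% + 14% + 28% = 78% of Talus, so Astrid controls Talus.

Yes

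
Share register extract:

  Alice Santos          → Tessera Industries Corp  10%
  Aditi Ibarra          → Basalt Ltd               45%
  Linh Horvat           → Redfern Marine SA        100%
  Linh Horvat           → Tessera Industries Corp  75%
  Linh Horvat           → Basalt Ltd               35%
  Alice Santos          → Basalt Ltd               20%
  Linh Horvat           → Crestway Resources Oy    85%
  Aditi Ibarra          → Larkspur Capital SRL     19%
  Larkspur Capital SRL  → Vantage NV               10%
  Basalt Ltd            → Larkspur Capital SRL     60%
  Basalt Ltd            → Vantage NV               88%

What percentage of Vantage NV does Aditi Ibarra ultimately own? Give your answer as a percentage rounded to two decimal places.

44.20%

Aditi reaches Vantage along 3 paths.
Via Basalt: 45% × 88% = 39.6%.
Via Basalt → Larkspur: 45% × 60% × 10% = 2.7%.
Via Larkspur: 19% × 10% = 1.9%.
Total: 39.6% + 2.7% + 1.9% = 44.2%.
Rounded: 44.20%.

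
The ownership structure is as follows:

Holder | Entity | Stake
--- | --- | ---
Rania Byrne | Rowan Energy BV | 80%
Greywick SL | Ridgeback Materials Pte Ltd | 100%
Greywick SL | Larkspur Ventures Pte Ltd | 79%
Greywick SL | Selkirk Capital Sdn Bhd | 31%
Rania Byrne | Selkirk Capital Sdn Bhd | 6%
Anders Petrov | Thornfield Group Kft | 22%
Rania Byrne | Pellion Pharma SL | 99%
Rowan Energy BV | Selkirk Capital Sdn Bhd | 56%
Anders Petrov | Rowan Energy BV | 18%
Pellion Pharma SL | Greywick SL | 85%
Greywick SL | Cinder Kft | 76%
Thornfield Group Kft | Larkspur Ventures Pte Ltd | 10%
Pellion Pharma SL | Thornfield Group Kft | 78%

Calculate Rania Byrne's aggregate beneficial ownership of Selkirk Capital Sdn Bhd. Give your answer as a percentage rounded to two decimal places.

76.89%

Rania reaches Selkirk along 3 paths.
Via Pellion → Greywick: 99% × 85% × 31% = 26.0865%.
Direct stake: 6% = 6%.
Via Rowan: 80% × 56% = 44.8%.
Total: 26.0865% + 6% + 44.8% = 76.8865%.
Rounded: 76.89%.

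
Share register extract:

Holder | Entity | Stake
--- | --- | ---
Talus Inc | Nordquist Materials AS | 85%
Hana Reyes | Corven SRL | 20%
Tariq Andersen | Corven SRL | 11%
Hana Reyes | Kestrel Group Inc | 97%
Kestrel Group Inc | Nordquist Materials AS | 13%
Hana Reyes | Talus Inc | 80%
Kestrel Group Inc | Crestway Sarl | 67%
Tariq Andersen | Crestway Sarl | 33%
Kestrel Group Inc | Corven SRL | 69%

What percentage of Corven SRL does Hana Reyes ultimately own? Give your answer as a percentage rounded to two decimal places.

Hana reaches Corven along 2 paths.
Direct stake: 20% = 20%.
Via Kestrel: 97% × 69% = 66.93%.
Total: 20% + 66.93% = 86.93%.

86.93%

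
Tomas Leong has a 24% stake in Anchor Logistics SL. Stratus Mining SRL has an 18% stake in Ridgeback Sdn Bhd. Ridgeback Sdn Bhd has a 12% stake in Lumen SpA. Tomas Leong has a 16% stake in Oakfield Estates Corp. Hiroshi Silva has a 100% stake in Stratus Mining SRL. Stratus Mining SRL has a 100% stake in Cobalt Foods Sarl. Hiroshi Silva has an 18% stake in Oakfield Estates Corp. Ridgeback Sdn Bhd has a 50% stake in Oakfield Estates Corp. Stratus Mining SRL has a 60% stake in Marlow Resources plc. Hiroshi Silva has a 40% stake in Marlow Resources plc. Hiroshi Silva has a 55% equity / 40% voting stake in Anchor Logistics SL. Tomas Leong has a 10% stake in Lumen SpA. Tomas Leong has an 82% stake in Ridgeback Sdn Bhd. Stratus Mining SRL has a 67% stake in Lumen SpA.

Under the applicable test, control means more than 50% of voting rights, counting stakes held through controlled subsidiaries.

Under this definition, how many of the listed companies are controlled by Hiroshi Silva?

4

Hiroshi holds 100% of Stratus, so Hiroshi controls Stratus.
Stratus holds 67% of Lumen, so Hiroshi controls Lumen.
Hiroshi and Stratus together hold 40% + 60% = 100% of Marlow, so Hiroshi controls Marlow.
Stratus holds 100% of Cobalt, so Hiroshi controls Cobalt.
No other company's threshold is met.
Hiroshi controls 4 companies.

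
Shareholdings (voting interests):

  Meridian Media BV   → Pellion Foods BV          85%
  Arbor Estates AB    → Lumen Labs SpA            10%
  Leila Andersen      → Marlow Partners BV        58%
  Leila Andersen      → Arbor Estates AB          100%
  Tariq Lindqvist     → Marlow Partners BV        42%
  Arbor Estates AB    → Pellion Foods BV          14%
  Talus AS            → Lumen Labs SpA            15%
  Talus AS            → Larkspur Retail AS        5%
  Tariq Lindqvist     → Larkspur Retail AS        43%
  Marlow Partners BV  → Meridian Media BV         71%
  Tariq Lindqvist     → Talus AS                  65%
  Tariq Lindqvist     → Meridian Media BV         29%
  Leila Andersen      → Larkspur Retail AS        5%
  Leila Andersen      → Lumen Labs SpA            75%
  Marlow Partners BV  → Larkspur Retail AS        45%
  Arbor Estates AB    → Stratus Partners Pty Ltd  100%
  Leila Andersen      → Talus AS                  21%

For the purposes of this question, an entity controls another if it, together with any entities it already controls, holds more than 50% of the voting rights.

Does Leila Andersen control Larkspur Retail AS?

Leila holds 58% of Marlow, so Leila controls Marlow.
Leila holds 100% of Arbor, so Leila controls Arbor.
Marlow holds 71% of Meridian, so Leila controls Meridian.
Arbor holds 100% of Stratus, so Leila controls Stratus.
Leila and Arbor together hold 75% + 10% = 85% of Lumen, so Leila controls Lumen.
Arbor and Meridian together hold 14% + 85% = 99% of Pellion, so Leila controls Pellion.
In Larkspur, Leila's side holds only 45% + 5% = 50%, not > 50%.
So Leila does not control Larkspur.

No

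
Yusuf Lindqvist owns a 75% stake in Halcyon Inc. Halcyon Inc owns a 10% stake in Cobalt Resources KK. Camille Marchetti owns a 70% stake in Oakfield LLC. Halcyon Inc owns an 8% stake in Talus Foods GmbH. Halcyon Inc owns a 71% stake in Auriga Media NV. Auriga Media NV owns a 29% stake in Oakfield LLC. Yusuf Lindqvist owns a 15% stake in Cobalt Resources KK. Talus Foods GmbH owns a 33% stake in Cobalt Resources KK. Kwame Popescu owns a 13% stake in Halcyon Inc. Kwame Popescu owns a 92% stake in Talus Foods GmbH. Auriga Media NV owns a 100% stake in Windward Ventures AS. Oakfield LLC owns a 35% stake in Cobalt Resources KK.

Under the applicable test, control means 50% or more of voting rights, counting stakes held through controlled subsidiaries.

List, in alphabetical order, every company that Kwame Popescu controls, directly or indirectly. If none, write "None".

Talus Foods GmbH

Kwame holds 92% of Talus, so Kwame controls Talus.
No other company's threshold is met.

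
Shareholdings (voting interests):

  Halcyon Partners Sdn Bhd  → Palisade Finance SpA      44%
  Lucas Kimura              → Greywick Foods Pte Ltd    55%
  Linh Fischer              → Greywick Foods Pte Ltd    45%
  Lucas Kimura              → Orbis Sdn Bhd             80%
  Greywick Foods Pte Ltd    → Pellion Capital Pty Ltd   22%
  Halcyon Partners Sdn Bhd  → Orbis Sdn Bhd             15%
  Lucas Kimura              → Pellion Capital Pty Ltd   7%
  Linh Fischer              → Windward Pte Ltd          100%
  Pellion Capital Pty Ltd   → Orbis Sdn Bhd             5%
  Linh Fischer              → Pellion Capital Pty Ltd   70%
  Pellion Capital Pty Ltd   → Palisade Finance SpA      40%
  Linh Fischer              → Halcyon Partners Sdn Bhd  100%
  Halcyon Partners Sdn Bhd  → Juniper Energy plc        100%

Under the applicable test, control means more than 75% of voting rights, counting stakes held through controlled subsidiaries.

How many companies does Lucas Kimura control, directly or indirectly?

1

Lucas holds 80% of Orbis, so Lucas controls Orbis.
No other company's threshold is met.
Lucas controls 1 company.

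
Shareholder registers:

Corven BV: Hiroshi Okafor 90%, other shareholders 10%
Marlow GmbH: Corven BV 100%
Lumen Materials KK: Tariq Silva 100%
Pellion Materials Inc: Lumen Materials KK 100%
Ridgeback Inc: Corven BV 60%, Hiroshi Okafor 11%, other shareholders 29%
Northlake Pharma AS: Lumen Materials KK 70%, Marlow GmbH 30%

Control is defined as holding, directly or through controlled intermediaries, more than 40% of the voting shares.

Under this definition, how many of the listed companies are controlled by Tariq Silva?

3

Tariq holds 100% of Lumen, so Tariq controls Lumen.
Lumen holds 100% of Pellion, so Tariq controls Pellion.
Lumen holds 70% of Northlake, so Tariq controls Northlake.
No other company's threshold is met.
Tariq controls 3 companies.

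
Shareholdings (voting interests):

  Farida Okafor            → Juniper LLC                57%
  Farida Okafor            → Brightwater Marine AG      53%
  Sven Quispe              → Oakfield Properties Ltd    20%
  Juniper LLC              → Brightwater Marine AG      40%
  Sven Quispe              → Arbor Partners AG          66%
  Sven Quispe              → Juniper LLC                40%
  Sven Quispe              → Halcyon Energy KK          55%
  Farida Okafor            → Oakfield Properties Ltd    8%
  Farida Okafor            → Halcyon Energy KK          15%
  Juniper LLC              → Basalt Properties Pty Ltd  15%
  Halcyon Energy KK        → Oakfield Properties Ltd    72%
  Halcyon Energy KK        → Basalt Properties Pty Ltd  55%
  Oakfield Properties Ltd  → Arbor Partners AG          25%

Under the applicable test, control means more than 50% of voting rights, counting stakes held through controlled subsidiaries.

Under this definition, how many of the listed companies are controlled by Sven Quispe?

Sven holds 55% of Halcyon, so Sven controls Halcyon.
Sven and Halcyon together hold 20% + 72% = 92% of Oakfield, so Sven controls Oakfield.
Oakfield and Sven together hold 25% + 66% = 91% of Arbor, so Sven controls Arbor.
Halcyon holds 55% of Basalt, so Sven controls Basalt.
No other company's threshold is met.
Sven controls 4 companies.

4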